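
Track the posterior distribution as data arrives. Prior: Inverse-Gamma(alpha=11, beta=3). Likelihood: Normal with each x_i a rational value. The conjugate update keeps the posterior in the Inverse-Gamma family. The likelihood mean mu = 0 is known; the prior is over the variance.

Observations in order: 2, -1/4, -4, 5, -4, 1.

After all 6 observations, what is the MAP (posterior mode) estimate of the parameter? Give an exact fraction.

obs 1: x=2 → posterior Inverse-Gamma(23/2, 5)
obs 2: x=-1/4 → posterior Inverse-Gamma(12, 161/32)
obs 3: x=-4 → posterior Inverse-Gamma(25/2, 417/32)
obs 4: x=5 → posterior Inverse-Gamma(13, 817/32)
obs 5: x=-4 → posterior Inverse-Gamma(27/2, 1073/32)
obs 6: x=1 → posterior Inverse-Gamma(14, 1089/32)

363/160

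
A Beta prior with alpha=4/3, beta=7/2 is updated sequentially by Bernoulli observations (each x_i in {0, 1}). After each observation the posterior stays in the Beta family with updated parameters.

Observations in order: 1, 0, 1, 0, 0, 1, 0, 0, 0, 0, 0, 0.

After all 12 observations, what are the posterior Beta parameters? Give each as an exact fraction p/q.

obs 1: x=1 → posterior Beta(7/3, 7/2)
obs 2: x=0 → posterior Beta(7/3, 9/2)
obs 3: x=1 → posterior Beta(10/3, 9/2)
obs 4: x=0 → posterior Beta(10/3, 11/2)
obs 5: x=0 → posterior Beta(10/3, 13/2)
obs 6: x=1 → posterior Beta(13/3, 13/2)
obs 7: x=0 → posterior Beta(13/3, 15/2)
obs 8: x=0 → posterior Beta(13/3, 17/2)
obs 9: x=0 → posterior Beta(13/3, 19/2)
obs 10: x=0 → posterior Beta(13/3, 21/2)
obs 11: x=0 → posterior Beta(13/3, 23/2)
obs 12: x=0 → posterior Beta(13/3, 25/2)

alpha=13/3, beta=25/2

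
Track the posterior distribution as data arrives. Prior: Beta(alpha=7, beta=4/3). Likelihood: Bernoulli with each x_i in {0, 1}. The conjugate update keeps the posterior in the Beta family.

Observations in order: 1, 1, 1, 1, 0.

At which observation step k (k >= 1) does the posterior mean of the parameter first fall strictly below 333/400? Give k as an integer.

obs 1: x=1 → posterior Beta(8, 4/3)
obs 2: x=1 → posterior Beta(9, 4/3)
obs 3: x=1 → posterior Beta(10, 4/3)
obs 4: x=1 → posterior Beta(11, 4/3)
obs 5: x=0 → posterior Beta(11, 7/3)

k = 5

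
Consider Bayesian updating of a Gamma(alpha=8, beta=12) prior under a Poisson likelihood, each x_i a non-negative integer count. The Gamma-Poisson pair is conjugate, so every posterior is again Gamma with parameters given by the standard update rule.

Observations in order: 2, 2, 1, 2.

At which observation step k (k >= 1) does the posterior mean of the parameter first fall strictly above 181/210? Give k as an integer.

k = 3

obs 1: x=2 → posterior Gamma(10, 13)
obs 2: x=2 → posterior Gamma(12, 14)
obs 3: x=1 → posterior Gamma(13, 15)
obs 4: x=2 → posterior Gamma(15, 16)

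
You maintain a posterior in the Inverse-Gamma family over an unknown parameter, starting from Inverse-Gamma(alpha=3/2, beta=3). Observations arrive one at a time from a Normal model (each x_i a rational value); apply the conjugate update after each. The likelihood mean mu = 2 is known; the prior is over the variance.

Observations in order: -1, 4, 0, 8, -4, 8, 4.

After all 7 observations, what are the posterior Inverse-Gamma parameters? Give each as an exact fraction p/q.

alpha=5, beta=135/2

obs 1: x=-1 → posterior Inverse-Gamma(2, 15/2)
obs 2: x=4 → posterior Inverse-Gamma(5/2, 19/2)
obs 3: x=0 → posterior Inverse-Gamma(3, 23/2)
obs 4: x=8 → posterior Inverse-Gamma(7/2, 59/2)
obs 5: x=-4 → posterior Inverse-Gamma(4, 95/2)
obs 6: x=8 → posterior Inverse-Gamma(9/2, 131/2)
obs 7: x=4 → posterior Inverse-Gamma(5, 135/2)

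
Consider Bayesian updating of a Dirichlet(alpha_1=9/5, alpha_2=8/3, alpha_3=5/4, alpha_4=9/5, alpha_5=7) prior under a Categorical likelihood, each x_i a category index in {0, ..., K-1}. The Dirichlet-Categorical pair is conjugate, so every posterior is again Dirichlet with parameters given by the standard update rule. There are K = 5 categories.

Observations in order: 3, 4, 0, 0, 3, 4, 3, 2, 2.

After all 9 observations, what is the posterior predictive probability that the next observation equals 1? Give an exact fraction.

obs 1: x=3 → posterior Dirichlet(9/5, 8/3, 5/4, 14/5, 7)
obs 2: x=4 → posterior Dirichlet(9/5, 8/3, 5/4, 14/5, 8)
obs 3: x=0 → posterior Dirichlet(14/5, 8/3, 5/4, 14/5, 8)
obs 4: x=0 → posterior Dirichlet(19/5, 8/3, 5/4, 14/5, 8)
obs 5: x=3 → posterior Dirichlet(19/5, 8/3, 5/4, 19/5, 8)
obs 6: x=4 → posterior Dirichlet(19/5, 8/3, 5/4, 19/5, 9)
obs 7: x=3 → posterior Dirichlet(19/5, 8/3, 5/4, 24/5, 9)
obs 8: x=2 → posterior Dirichlet(19/5, 8/3, 9/4, 24/5, 9)
obs 9: x=2 → posterior Dirichlet(19/5, 8/3, 13/4, 24/5, 9)

160/1411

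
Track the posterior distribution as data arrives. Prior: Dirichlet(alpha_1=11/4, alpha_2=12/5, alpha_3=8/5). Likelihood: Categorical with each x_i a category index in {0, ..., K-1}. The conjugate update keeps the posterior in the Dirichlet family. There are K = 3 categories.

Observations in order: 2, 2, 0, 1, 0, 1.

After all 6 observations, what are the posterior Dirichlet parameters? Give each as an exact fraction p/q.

obs 1: x=2 → posterior Dirichlet(11/4, 12/5, 13/5)
obs 2: x=2 → posterior Dirichlet(11/4, 12/5, 18/5)
obs 3: x=0 → posterior Dirichlet(15/4, 12/5, 18/5)
obs 4: x=1 → posterior Dirichlet(15/4, 17/5, 18/5)
obs 5: x=0 → posterior Dirichlet(19/4, 17/5, 18/5)
obs 6: x=1 → posterior Dirichlet(19/4, 22/5, 18/5)

alpha_1=19/4, alpha_2=22/5, alpha_3=18/5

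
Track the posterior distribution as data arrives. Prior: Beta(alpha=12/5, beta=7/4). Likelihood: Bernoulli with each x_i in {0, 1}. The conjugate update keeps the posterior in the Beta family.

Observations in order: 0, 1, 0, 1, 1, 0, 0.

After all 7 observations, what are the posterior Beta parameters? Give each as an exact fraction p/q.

alpha=27/5, beta=23/4

obs 1: x=0 → posterior Beta(12/5, 11/4)
obs 2: x=1 → posterior Beta(17/5, 11/4)
obs 3: x=0 → posterior Beta(17/5, 15/4)
obs 4: x=1 → posterior Beta(22/5, 15/4)
obs 5: x=1 → posterior Beta(27/5, 15/4)
obs 6: x=0 → posterior Beta(27/5, 19/4)
obs 7: x=0 → posterior Beta(27/5, 23/4)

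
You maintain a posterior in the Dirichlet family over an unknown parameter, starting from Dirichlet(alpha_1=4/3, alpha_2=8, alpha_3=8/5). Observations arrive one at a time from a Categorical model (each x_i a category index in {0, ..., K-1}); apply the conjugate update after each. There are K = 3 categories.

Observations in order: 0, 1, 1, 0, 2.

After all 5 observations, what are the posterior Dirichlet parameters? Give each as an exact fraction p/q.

alpha_1=10/3, alpha_2=10, alpha_3=13/5

obs 1: x=0 → posterior Dirichlet(7/3, 8, 8/5)
obs 2: x=1 → posterior Dirichlet(7/3, 9, 8/5)
obs 3: x=1 → posterior Dirichlet(7/3, 10, 8/5)
obs 4: x=0 → posterior Dirichlet(10/3, 10, 8/5)
obs 5: x=2 → posterior Dirichlet(10/3, 10, 13/5)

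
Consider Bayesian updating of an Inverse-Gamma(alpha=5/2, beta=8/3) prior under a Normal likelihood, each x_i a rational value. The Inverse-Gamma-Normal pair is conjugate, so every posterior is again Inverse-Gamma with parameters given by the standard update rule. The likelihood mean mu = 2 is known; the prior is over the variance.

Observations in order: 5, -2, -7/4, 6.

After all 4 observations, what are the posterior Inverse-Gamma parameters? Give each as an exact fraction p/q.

alpha=9/2, beta=2899/96

obs 1: x=5 → posterior Inverse-Gamma(3, 43/6)
obs 2: x=-2 → posterior Inverse-Gamma(7/2, 91/6)
obs 3: x=-7/4 → posterior Inverse-Gamma(4, 2131/96)
obs 4: x=6 → posterior Inverse-Gamma(9/2, 2899/96)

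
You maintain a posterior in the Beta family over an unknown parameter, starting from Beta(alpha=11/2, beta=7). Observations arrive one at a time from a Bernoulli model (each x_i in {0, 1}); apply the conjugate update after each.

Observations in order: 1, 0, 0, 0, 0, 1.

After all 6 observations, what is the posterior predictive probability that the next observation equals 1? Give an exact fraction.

15/37

obs 1: x=1 → posterior Beta(13/2, 7)
obs 2: x=0 → posterior Beta(13/2, 8)
obs 3: x=0 → posterior Beta(13/2, 9)
obs 4: x=0 → posterior Beta(13/2, 10)
obs 5: x=0 → posterior Beta(13/2, 11)
obs 6: x=1 → posterior Beta(15/2, 11)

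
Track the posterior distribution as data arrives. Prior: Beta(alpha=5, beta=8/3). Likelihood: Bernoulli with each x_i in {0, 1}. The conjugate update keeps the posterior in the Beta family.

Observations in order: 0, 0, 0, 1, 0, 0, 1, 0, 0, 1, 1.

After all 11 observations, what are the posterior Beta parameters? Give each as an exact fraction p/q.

alpha=9, beta=29/3

obs 1: x=0 → posterior Beta(5, 11/3)
obs 2: x=0 → posterior Beta(5, 14/3)
obs 3: x=0 → posterior Beta(5, 17/3)
obs 4: x=1 → posterior Beta(6, 17/3)
obs 5: x=0 → posterior Beta(6, 20/3)
obs 6: x=0 → posterior Beta(6, 23/3)
obs 7: x=1 → posterior Beta(7, 23/3)
obs 8: x=0 → posterior Beta(7, 26/3)
obs 9: x=0 → posterior Beta(7, 29/3)
obs 10: x=1 → posterior Beta(8, 29/3)
obs 11: x=1 → posterior Beta(9, 29/3)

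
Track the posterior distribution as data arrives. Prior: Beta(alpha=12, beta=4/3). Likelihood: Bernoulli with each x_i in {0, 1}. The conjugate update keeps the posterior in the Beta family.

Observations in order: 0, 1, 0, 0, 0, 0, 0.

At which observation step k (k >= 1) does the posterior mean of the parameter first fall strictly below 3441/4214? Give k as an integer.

k = 3

obs 1: x=0 → posterior Beta(12, 7/3)
obs 2: x=1 → posterior Beta(13, 7/3)
obs 3: x=0 → posterior Beta(13, 10/3)
obs 4: x=0 → posterior Beta(13, 13/3)
obs 5: x=0 → posterior Beta(13, 16/3)
obs 6: x=0 → posterior Beta(13, 19/3)
obs 7: x=0 → posterior Beta(13, 22/3)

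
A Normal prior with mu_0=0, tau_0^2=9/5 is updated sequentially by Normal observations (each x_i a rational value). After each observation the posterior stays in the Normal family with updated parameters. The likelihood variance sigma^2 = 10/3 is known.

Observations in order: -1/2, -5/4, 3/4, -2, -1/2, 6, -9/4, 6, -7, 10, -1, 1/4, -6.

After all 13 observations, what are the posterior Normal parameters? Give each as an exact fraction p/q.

mu_0=135/802, tau_0^2=90/401

obs 1: x=-1/2 → posterior Normal(-27/154, 90/77)
obs 2: x=-5/4 → posterior Normal(-189/416, 45/52)
obs 3: x=3/4 → posterior Normal(-27/131, 90/131)
obs 4: x=-2 → posterior Normal(-81/158, 45/79)
obs 5: x=-1/2 → posterior Normal(-189/370, 18/37)
obs 6: x=6 → posterior Normal(135/424, 45/106)
obs 7: x=-9/4 → posterior Normal(27/956, 90/239)
obs 8: x=6 → posterior Normal(675/1064, 45/133)
obs 9: x=-7 → posterior Normal(-81/1172, 90/293)
obs 10: x=10 → posterior Normal(999/1280, 9/32)
obs 11: x=-1 → posterior Normal(891/1388, 90/347)
obs 12: x=1/4 → posterior Normal(27/44, 45/187)
obs 13: x=-6 → posterior Normal(135/802, 90/401)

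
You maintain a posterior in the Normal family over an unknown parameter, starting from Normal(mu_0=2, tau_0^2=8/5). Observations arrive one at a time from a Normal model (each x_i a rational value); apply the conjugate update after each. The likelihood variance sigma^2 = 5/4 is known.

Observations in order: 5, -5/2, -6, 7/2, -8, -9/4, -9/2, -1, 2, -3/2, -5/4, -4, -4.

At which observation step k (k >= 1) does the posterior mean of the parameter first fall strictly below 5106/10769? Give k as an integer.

k = 3

obs 1: x=5 → posterior Normal(70/19, 40/57)
obs 2: x=-5/2 → posterior Normal(130/89, 40/89)
obs 3: x=-6 → posterior Normal(-62/121, 40/121)
obs 4: x=7/2 → posterior Normal(50/153, 40/153)
obs 5: x=-8 → posterior Normal(-206/185, 8/37)
obs 6: x=-9/4 → posterior Normal(-278/217, 40/217)
obs 7: x=-9/2 → posterior Normal(-422/249, 40/249)
obs 8: x=-1 → posterior Normal(-454/281, 40/281)
obs 9: x=2 → posterior Normal(-390/313, 40/313)
obs 10: x=-3/2 → posterior Normal(-146/115, 8/69)
obs 11: x=-5/4 → posterior Normal(-478/377, 40/377)
obs 12: x=-4 → posterior Normal(-606/409, 40/409)
obs 13: x=-4 → posterior Normal(-734/441, 40/441)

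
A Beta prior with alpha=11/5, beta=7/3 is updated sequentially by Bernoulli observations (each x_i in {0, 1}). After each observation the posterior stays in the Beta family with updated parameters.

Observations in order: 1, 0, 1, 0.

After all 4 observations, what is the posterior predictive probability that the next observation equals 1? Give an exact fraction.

obs 1: x=1 → posterior Beta(16/5, 7/3)
obs 2: x=0 → posterior Beta(16/5, 10/3)
obs 3: x=1 → posterior Beta(21/5, 10/3)
obs 4: x=0 → posterior Beta(21/5, 13/3)

63/128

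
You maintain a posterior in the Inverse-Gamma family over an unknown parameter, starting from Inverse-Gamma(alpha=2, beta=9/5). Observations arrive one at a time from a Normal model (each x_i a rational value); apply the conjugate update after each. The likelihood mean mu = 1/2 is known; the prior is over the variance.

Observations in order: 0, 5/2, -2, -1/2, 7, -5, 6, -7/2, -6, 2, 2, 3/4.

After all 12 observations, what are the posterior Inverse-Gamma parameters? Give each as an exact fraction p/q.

obs 1: x=0 → posterior Inverse-Gamma(5/2, 77/40)
obs 2: x=5/2 → posterior Inverse-Gamma(3, 157/40)
obs 3: x=-2 → posterior Inverse-Gamma(7/2, 141/20)
obs 4: x=-1/2 → posterior Inverse-Gamma(4, 151/20)
obs 5: x=7 → posterior Inverse-Gamma(9/2, 1147/40)
obs 6: x=-5 → posterior Inverse-Gamma(5, 219/5)
obs 7: x=6 → posterior Inverse-Gamma(11/2, 2357/40)
obs 8: x=-7/2 → posterior Inverse-Gamma(6, 2677/40)
obs 9: x=-6 → posterior Inverse-Gamma(13/2, 1761/20)
obs 10: x=2 → posterior Inverse-Gamma(7, 3567/40)
obs 11: x=2 → posterior Inverse-Gamma(15/2, 903/10)
obs 12: x=3/4 → posterior Inverse-Gamma(8, 14453/160)

alpha=8, beta=14453/160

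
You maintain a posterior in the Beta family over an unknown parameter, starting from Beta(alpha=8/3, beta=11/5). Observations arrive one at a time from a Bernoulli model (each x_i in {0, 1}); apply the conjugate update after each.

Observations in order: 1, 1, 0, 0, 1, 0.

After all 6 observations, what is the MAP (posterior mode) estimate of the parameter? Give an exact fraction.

10/19

obs 1: x=1 → posterior Beta(11/3, 11/5)
obs 2: x=1 → posterior Beta(14/3, 11/5)
obs 3: x=0 → posterior Beta(14/3, 16/5)
obs 4: x=0 → posterior Beta(14/3, 21/5)
obs 5: x=1 → posterior Beta(17/3, 21/5)
obs 6: x=0 → posterior Beta(17/3, 26/5)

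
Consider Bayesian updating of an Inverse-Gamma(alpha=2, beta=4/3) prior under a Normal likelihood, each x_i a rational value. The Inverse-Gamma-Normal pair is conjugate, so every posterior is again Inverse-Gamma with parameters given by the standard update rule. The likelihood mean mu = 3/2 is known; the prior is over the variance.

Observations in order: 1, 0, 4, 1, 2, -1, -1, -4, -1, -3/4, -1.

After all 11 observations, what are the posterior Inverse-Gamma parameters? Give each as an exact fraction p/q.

alpha=15/2, beta=3467/96

obs 1: x=1 → posterior Inverse-Gamma(5/2, 35/24)
obs 2: x=0 → posterior Inverse-Gamma(3, 31/12)
obs 3: x=4 → posterior Inverse-Gamma(7/2, 137/24)
obs 4: x=1 → posterior Inverse-Gamma(4, 35/6)
obs 5: x=2 → posterior Inverse-Gamma(9/2, 143/24)
obs 6: x=-1 → posterior Inverse-Gamma(5, 109/12)
obs 7: x=-1 → posterior Inverse-Gamma(11/2, 293/24)
obs 8: x=-4 → posterior Inverse-Gamma(6, 82/3)
obs 9: x=-1 → posterior Inverse-Gamma(13/2, 731/24)
obs 10: x=-3/4 → posterior Inverse-Gamma(7, 3167/96)
obs 11: x=-1 → posterior Inverse-Gamma(15/2, 3467/96)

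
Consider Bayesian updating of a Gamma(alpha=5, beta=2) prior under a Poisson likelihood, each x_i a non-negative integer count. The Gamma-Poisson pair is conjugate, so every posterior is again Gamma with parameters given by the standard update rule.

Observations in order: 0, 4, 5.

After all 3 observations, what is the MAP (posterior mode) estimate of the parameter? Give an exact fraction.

obs 1: x=0 → posterior Gamma(5, 3)
obs 2: x=4 → posterior Gamma(9, 4)
obs 3: x=5 → posterior Gamma(14, 5)

13/5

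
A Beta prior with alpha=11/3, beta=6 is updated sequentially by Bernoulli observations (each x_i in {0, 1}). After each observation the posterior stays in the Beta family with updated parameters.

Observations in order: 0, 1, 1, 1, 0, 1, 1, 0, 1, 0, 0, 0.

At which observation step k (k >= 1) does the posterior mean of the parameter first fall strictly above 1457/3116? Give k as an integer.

obs 1: x=0 → posterior Beta(11/3, 7)
obs 2: x=1 → posterior Beta(14/3, 7)
obs 3: x=1 → posterior Beta(17/3, 7)
obs 4: x=1 → posterior Beta(20/3, 7)
obs 5: x=0 → posterior Beta(20/3, 8)
obs 6: x=1 → posterior Beta(23/3, 8)
obs 7: x=1 → posterior Beta(26/3, 8)
obs 8: x=0 → posterior Beta(26/3, 9)
obs 9: x=1 → posterior Beta(29/3, 9)
obs 10: x=0 → posterior Beta(29/3, 10)
obs 11: x=0 → posterior Beta(29/3, 11)
obs 12: x=0 → posterior Beta(29/3, 12)

k = 4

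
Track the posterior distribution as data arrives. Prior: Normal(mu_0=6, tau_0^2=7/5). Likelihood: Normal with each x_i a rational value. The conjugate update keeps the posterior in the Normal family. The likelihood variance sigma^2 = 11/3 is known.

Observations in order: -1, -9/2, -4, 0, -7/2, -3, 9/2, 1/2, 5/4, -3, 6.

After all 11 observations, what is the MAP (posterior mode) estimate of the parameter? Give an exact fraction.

obs 1: x=-1 → posterior Normal(309/76, 77/76)
obs 2: x=-9/2 → posterior Normal(429/194, 77/97)
obs 3: x=-4 → posterior Normal(261/236, 77/118)
obs 4: x=0 → posterior Normal(261/278, 77/139)
obs 5: x=-7/2 → posterior Normal(57/160, 77/160)
obs 6: x=-3 → posterior Normal(-6/181, 77/181)
obs 7: x=9/2 → posterior Normal(177/404, 77/202)
obs 8: x=1/2 → posterior Normal(99/223, 77/223)
obs 9: x=5/4 → posterior Normal(501/976, 77/244)
obs 10: x=-3 → posterior Normal(249/1060, 77/265)
obs 11: x=6 → posterior Normal(753/1144, 7/26)

753/1144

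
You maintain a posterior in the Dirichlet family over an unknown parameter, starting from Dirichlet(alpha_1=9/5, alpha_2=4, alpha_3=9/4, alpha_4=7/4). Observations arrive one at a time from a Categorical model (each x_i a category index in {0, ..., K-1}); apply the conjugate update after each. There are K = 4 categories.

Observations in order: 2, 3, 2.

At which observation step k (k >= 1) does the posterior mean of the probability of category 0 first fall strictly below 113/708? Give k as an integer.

k = 2

obs 1: x=2 → posterior Dirichlet(9/5, 4, 13/4, 7/4)
obs 2: x=3 → posterior Dirichlet(9/5, 4, 13/4, 11/4)
obs 3: x=2 → posterior Dirichlet(9/5, 4, 17/4, 11/4)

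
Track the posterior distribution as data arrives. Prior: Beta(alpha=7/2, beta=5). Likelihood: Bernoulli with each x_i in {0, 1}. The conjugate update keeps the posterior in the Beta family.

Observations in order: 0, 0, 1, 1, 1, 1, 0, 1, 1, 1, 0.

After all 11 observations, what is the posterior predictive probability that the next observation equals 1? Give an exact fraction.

obs 1: x=0 → posterior Beta(7/2, 6)
obs 2: x=0 → posterior Beta(7/2, 7)
obs 3: x=1 → posterior Beta(9/2, 7)
obs 4: x=1 → posterior Beta(11/2, 7)
obs 5: x=1 → posterior Beta(13/2, 7)
obs 6: x=1 → posterior Beta(15/2, 7)
obs 7: x=0 → posterior Beta(15/2, 8)
obs 8: x=1 → posterior Beta(17/2, 8)
obs 9: x=1 → posterior Beta(19/2, 8)
obs 10: x=1 → posterior Beta(21/2, 8)
obs 11: x=0 → posterior Beta(21/2, 9)

7/13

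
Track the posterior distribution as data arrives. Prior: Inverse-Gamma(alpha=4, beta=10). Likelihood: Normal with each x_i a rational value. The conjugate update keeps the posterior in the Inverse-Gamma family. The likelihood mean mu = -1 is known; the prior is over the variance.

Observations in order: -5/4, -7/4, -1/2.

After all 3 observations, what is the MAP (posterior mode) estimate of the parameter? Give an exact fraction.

167/104

obs 1: x=-5/4 → posterior Inverse-Gamma(9/2, 321/32)
obs 2: x=-7/4 → posterior Inverse-Gamma(5, 165/16)
obs 3: x=-1/2 → posterior Inverse-Gamma(11/2, 167/16)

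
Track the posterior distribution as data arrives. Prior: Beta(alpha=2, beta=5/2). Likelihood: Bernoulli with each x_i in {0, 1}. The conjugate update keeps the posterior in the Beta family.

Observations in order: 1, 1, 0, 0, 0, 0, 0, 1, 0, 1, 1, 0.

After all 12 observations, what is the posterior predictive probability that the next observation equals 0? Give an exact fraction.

obs 1: x=1 → posterior Beta(3, 5/2)
obs 2: x=1 → posterior Beta(4, 5/2)
obs 3: x=0 → posterior Beta(4, 7/2)
obs 4: x=0 → posterior Beta(4, 9/2)
obs 5: x=0 → posterior Beta(4, 11/2)
obs 6: x=0 → posterior Beta(4, 13/2)
obs 7: x=0 → posterior Beta(4, 15/2)
obs 8: x=1 → posterior Beta(5, 15/2)
obs 9: x=0 → posterior Beta(5, 17/2)
obs 10: x=1 → posterior Beta(6, 17/2)
obs 11: x=1 → posterior Beta(7, 17/2)
obs 12: x=0 → posterior Beta(7, 19/2)

19/33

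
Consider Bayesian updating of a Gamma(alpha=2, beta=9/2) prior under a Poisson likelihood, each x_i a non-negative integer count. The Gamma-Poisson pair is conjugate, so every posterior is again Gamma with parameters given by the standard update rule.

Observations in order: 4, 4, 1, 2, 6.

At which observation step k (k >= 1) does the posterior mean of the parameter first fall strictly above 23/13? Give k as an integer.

k = 5

obs 1: x=4 → posterior Gamma(6, 11/2)
obs 2: x=4 → posterior Gamma(10, 13/2)
obs 3: x=1 → posterior Gamma(11, 15/2)
obs 4: x=2 → posterior Gamma(13, 17/2)
obs 5: x=6 → posterior Gamma(19, 19/2)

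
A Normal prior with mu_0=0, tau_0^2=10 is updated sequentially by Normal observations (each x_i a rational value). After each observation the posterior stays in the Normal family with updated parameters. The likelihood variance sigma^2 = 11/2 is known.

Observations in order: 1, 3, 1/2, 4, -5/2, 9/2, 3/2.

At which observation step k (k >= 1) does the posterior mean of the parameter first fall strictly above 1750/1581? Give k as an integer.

obs 1: x=1 → posterior Normal(20/31, 110/31)
obs 2: x=3 → posterior Normal(80/51, 110/51)
obs 3: x=1/2 → posterior Normal(90/71, 110/71)
obs 4: x=4 → posterior Normal(170/91, 110/91)
obs 5: x=-5/2 → posterior Normal(40/37, 110/111)
obs 6: x=9/2 → posterior Normal(210/131, 110/131)
obs 7: x=3/2 → posterior Normal(240/151, 110/151)

k = 2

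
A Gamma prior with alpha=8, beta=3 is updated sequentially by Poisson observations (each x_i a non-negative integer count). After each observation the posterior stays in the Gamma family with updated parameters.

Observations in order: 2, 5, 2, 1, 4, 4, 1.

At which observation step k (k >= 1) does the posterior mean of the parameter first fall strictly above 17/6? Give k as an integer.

obs 1: x=2 → posterior Gamma(10, 4)
obs 2: x=5 → posterior Gamma(15, 5)
obs 3: x=2 → posterior Gamma(17, 6)
obs 4: x=1 → posterior Gamma(18, 7)
obs 5: x=4 → posterior Gamma(22, 8)
obs 6: x=4 → posterior Gamma(26, 9)
obs 7: x=1 → posterior Gamma(27, 10)

k = 2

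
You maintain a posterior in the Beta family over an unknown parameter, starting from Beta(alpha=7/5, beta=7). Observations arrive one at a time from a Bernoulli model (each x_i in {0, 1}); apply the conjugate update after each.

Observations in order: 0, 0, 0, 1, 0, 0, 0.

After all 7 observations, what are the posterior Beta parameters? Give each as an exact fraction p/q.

alpha=12/5, beta=13

obs 1: x=0 → posterior Beta(7/5, 8)
obs 2: x=0 → posterior Beta(7/5, 9)
obs 3: x=0 → posterior Beta(7/5, 10)
obs 4: x=1 → posterior Beta(12/5, 10)
obs 5: x=0 → posterior Beta(12/5, 11)
obs 6: x=0 → posterior Beta(12/5, 12)
obs 7: x=0 → posterior Beta(12/5, 13)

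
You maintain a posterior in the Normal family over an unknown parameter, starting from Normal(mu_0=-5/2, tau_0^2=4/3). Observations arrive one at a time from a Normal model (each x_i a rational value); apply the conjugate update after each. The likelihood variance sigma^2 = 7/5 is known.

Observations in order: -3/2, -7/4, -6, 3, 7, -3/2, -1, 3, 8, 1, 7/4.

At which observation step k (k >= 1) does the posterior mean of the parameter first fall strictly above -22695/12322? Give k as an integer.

k = 4

obs 1: x=-3/2 → posterior Normal(-165/82, 28/41)
obs 2: x=-7/4 → posterior Normal(-235/122, 28/61)
obs 3: x=-6 → posterior Normal(-475/162, 28/81)
obs 4: x=3 → posterior Normal(-355/202, 28/101)
obs 5: x=7 → posterior Normal(-75/242, 28/121)
obs 6: x=-3/2 → posterior Normal(-45/94, 28/141)
obs 7: x=-1 → posterior Normal(-25/46, 4/23)
obs 8: x=3 → posterior Normal(-55/362, 28/181)
obs 9: x=8 → posterior Normal(265/402, 28/201)
obs 10: x=1 → posterior Normal(305/442, 28/221)
obs 11: x=7/4 → posterior Normal(375/482, 28/241)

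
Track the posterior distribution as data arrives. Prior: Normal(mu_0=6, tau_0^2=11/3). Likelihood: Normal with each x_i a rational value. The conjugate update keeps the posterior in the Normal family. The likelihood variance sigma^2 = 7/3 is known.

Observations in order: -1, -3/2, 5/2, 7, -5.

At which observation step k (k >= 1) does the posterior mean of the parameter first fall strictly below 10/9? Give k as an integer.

obs 1: x=-1 → posterior Normal(31/18, 77/54)
obs 2: x=-3/2 → posterior Normal(1/2, 77/87)
obs 3: x=5/2 → posterior Normal(21/20, 77/120)
obs 4: x=7 → posterior Normal(7/3, 77/153)
obs 5: x=-5 → posterior Normal(32/31, 77/186)

k = 2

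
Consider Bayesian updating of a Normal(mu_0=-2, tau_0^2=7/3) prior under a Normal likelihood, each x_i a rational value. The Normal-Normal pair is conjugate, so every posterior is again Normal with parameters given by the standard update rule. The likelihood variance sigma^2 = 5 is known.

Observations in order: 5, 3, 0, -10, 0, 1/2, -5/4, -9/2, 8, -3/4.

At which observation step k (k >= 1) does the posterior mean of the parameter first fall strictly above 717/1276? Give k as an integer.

k = 2

obs 1: x=5 → posterior Normal(5/22, 35/22)
obs 2: x=3 → posterior Normal(26/29, 35/29)
obs 3: x=0 → posterior Normal(13/18, 35/36)
obs 4: x=-10 → posterior Normal(-44/43, 35/43)
obs 5: x=0 → posterior Normal(-22/25, 7/10)
obs 6: x=1/2 → posterior Normal(-27/38, 35/57)
obs 7: x=-5/4 → posterior Normal(-197/256, 35/64)
obs 8: x=-9/2 → posterior Normal(-323/284, 35/71)
obs 9: x=8 → posterior Normal(-33/104, 35/78)
obs 10: x=-3/4 → posterior Normal(-6/17, 7/17)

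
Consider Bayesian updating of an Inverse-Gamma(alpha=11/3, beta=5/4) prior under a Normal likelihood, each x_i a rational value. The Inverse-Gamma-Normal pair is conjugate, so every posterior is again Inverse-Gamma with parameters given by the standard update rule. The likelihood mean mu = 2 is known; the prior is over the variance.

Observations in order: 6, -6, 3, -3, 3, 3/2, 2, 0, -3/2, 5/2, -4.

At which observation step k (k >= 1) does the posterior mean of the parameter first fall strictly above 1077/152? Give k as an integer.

obs 1: x=6 → posterior Inverse-Gamma(25/6, 37/4)
obs 2: x=-6 → posterior Inverse-Gamma(14/3, 165/4)
obs 3: x=3 → posterior Inverse-Gamma(31/6, 167/4)
obs 4: x=-3 → posterior Inverse-Gamma(17/3, 217/4)
obs 5: x=3 → posterior Inverse-Gamma(37/6, 219/4)
obs 6: x=3/2 → posterior Inverse-Gamma(20/3, 439/8)
obs 7: x=2 → posterior Inverse-Gamma(43/6, 439/8)
obs 8: x=0 → posterior Inverse-Gamma(23/3, 455/8)
obs 9: x=-3/2 → posterior Inverse-Gamma(49/6, 63)
obs 10: x=5/2 → posterior Inverse-Gamma(26/3, 505/8)
obs 11: x=-4 → posterior Inverse-Gamma(55/6, 649/8)

k = 2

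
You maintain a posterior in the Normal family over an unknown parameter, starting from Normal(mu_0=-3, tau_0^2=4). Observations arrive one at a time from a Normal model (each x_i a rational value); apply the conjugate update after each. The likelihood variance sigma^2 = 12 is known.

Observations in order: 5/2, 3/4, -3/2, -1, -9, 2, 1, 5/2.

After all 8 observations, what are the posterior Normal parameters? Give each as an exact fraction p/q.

mu_0=-47/44, tau_0^2=12/11

obs 1: x=5/2 → posterior Normal(-13/8, 3)
obs 2: x=3/4 → posterior Normal(-23/20, 12/5)
obs 3: x=-3/2 → posterior Normal(-29/24, 2)
obs 4: x=-1 → posterior Normal(-33/28, 12/7)
obs 5: x=-9 → posterior Normal(-69/32, 3/2)
obs 6: x=2 → posterior Normal(-61/36, 4/3)
obs 7: x=1 → posterior Normal(-57/40, 6/5)
obs 8: x=5/2 → posterior Normal(-47/44, 12/11)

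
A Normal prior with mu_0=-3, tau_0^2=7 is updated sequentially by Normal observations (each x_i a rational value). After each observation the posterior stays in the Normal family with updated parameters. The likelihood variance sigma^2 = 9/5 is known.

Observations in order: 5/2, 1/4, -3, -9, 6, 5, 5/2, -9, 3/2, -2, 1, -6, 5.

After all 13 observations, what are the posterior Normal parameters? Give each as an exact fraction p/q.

obs 1: x=5/2 → posterior Normal(11/8, 63/44)
obs 2: x=1/4 → posterior Normal(277/316, 63/79)
obs 3: x=-3 → posterior Normal(-143/456, 21/38)
obs 4: x=-9 → posterior Normal(-1403/596, 63/149)
obs 5: x=6 → posterior Normal(-563/736, 63/184)
obs 6: x=5 → posterior Normal(137/876, 21/73)
obs 7: x=5/2 → posterior Normal(487/1016, 63/254)
obs 8: x=-9 → posterior Normal(-773/1156, 63/289)
obs 9: x=3/2 → posterior Normal(-563/1296, 7/36)
obs 10: x=-2 → posterior Normal(-843/1436, 63/359)
obs 11: x=1 → posterior Normal(-703/1576, 63/394)
obs 12: x=-6 → posterior Normal(-1543/1716, 21/143)
obs 13: x=5 → posterior Normal(-843/1856, 63/464)

mu_0=-843/1856, tau_0^2=63/464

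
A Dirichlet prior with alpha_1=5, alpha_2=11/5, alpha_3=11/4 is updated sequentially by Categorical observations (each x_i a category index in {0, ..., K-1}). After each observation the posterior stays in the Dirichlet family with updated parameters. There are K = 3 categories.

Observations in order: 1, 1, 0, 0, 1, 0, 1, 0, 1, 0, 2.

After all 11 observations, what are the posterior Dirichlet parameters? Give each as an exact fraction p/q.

alpha_1=10, alpha_2=36/5, alpha_3=15/4

obs 1: x=1 → posterior Dirichlet(5, 16/5, 11/4)
obs 2: x=1 → posterior Dirichlet(5, 21/5, 11/4)
obs 3: x=0 → posterior Dirichlet(6, 21/5, 11/4)
obs 4: x=0 → posterior Dirichlet(7, 21/5, 11/4)
obs 5: x=1 → posterior Dirichlet(7, 26/5, 11/4)
obs 6: x=0 → posterior Dirichlet(8, 26/5, 11/4)
obs 7: x=1 → posterior Dirichlet(8, 31/5, 11/4)
obs 8: x=0 → posterior Dirichlet(9, 31/5, 11/4)
obs 9: x=1 → posterior Dirichlet(9, 36/5, 11/4)
obs 10: x=0 → posterior Dirichlet(10, 36/5, 11/4)
obs 11: x=2 → posterior Dirichlet(10, 36/5, 15/4)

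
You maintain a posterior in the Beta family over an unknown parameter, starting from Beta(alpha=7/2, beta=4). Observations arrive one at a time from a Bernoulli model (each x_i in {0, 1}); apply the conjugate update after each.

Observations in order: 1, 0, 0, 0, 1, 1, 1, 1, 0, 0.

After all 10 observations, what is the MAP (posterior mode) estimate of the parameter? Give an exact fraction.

obs 1: x=1 → posterior Beta(9/2, 4)
obs 2: x=0 → posterior Beta(9/2, 5)
obs 3: x=0 → posterior Beta(9/2, 6)
obs 4: x=0 → posterior Beta(9/2, 7)
obs 5: x=1 → posterior Beta(11/2, 7)
obs 6: x=1 → posterior Beta(13/2, 7)
obs 7: x=1 → posterior Beta(15/2, 7)
obs 8: x=1 → posterior Beta(17/2, 7)
obs 9: x=0 → posterior Beta(17/2, 8)
obs 10: x=0 → posterior Beta(17/2, 9)

15/31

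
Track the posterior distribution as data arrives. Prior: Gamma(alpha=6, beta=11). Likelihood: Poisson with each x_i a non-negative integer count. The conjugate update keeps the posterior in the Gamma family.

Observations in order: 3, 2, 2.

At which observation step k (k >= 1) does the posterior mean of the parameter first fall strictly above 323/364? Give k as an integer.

obs 1: x=3 → posterior Gamma(9, 12)
obs 2: x=2 → posterior Gamma(11, 13)
obs 3: x=2 → posterior Gamma(13, 14)

k = 3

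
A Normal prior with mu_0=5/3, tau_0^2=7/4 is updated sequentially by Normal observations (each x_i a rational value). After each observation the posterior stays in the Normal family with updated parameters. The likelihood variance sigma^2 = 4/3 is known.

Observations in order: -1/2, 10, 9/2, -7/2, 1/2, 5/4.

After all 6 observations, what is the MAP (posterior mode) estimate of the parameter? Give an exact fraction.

3407/1704

obs 1: x=-1/2 → posterior Normal(97/222, 28/37)
obs 2: x=10 → posterior Normal(1357/348, 14/29)
obs 3: x=9/2 → posterior Normal(962/237, 28/79)
obs 4: x=-7/2 → posterior Normal(1483/600, 7/25)
obs 5: x=1/2 → posterior Normal(773/363, 28/121)
obs 6: x=5/4 → posterior Normal(3407/1704, 14/71)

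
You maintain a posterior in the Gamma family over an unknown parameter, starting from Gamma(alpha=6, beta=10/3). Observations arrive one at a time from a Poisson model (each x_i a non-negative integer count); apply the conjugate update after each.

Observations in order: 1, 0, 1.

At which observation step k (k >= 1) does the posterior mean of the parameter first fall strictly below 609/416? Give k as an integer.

obs 1: x=1 → posterior Gamma(7, 13/3)
obs 2: x=0 → posterior Gamma(7, 16/3)
obs 3: x=1 → posterior Gamma(8, 19/3)

k = 2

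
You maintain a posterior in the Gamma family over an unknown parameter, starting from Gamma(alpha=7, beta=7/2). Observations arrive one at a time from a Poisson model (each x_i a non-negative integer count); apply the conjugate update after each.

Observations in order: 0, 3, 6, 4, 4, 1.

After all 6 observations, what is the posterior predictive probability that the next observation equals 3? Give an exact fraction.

obs 1: x=0 → posterior Gamma(7, 9/2)
obs 2: x=3 → posterior Gamma(10, 11/2)
obs 3: x=6 → posterior Gamma(16, 13/2)
obs 4: x=4 → posterior Gamma(20, 15/2)
obs 5: x=4 → posterior Gamma(24, 17/2)
obs 6: x=1 → posterior Gamma(25, 19/2)

241998888789465832795184986729297400/1169224058734483270476203409817595529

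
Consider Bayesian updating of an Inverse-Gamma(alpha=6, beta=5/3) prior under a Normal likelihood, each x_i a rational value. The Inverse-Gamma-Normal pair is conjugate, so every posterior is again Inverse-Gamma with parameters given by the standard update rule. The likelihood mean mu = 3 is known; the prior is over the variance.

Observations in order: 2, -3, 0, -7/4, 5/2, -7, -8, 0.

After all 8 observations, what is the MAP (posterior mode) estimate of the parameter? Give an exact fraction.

14503/1056

obs 1: x=2 → posterior Inverse-Gamma(13/2, 13/6)
obs 2: x=-3 → posterior Inverse-Gamma(7, 121/6)
obs 3: x=0 → posterior Inverse-Gamma(15/2, 74/3)
obs 4: x=-7/4 → posterior Inverse-Gamma(8, 3451/96)
obs 5: x=5/2 → posterior Inverse-Gamma(17/2, 3463/96)
obs 6: x=-7 → posterior Inverse-Gamma(9, 8263/96)
obs 7: x=-8 → posterior Inverse-Gamma(19/2, 14071/96)
obs 8: x=0 → posterior Inverse-Gamma(10, 14503/96)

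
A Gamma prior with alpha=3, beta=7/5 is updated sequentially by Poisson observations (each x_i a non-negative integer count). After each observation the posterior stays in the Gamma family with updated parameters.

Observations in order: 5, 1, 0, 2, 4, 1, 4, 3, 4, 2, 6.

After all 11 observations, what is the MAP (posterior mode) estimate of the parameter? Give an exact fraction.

85/31

obs 1: x=5 → posterior Gamma(8, 12/5)
obs 2: x=1 → posterior Gamma(9, 17/5)
obs 3: x=0 → posterior Gamma(9, 22/5)
obs 4: x=2 → posterior Gamma(11, 27/5)
obs 5: x=4 → posterior Gamma(15, 32/5)
obs 6: x=1 → posterior Gamma(16, 37/5)
obs 7: x=4 → posterior Gamma(20, 42/5)
obs 8: x=3 → posterior Gamma(23, 47/5)
obs 9: x=4 → posterior Gamma(27, 52/5)
obs 10: x=2 → posterior Gamma(29, 57/5)
obs 11: x=6 → posterior Gamma(35, 62/5)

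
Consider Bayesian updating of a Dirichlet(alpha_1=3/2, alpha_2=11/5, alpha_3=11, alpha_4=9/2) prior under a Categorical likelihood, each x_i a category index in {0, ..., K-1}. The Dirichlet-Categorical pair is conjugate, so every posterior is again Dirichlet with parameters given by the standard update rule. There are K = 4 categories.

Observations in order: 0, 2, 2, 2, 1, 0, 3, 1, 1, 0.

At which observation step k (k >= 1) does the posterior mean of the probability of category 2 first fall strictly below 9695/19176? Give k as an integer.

obs 1: x=0 → posterior Dirichlet(5/2, 11/5, 11, 9/2)
obs 2: x=2 → posterior Dirichlet(5/2, 11/5, 12, 9/2)
obs 3: x=2 → posterior Dirichlet(5/2, 11/5, 13, 9/2)
obs 4: x=2 → posterior Dirichlet(5/2, 11/5, 14, 9/2)
obs 5: x=1 → posterior Dirichlet(5/2, 16/5, 14, 9/2)
obs 6: x=0 → posterior Dirichlet(7/2, 16/5, 14, 9/2)
obs 7: x=3 → posterior Dirichlet(7/2, 16/5, 14, 11/2)
obs 8: x=1 → posterior Dirichlet(7/2, 21/5, 14, 11/2)
obs 9: x=1 → posterior Dirichlet(7/2, 26/5, 14, 11/2)
obs 10: x=0 → posterior Dirichlet(9/2, 26/5, 14, 11/2)

k = 9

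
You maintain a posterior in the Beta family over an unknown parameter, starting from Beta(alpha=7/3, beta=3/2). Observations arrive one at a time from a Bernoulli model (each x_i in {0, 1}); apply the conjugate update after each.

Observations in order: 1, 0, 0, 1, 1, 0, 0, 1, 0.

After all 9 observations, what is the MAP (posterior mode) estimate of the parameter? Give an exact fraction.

32/65

obs 1: x=1 → posterior Beta(10/3, 3/2)
obs 2: x=0 → posterior Beta(10/3, 5/2)
obs 3: x=0 → posterior Beta(10/3, 7/2)
obs 4: x=1 → posterior Beta(13/3, 7/2)
obs 5: x=1 → posterior Beta(16/3, 7/2)
obs 6: x=0 → posterior Beta(16/3, 9/2)
obs 7: x=0 → posterior Beta(16/3, 11/2)
obs 8: x=1 → posterior Beta(19/3, 11/2)
obs 9: x=0 → posterior Beta(19/3, 13/2)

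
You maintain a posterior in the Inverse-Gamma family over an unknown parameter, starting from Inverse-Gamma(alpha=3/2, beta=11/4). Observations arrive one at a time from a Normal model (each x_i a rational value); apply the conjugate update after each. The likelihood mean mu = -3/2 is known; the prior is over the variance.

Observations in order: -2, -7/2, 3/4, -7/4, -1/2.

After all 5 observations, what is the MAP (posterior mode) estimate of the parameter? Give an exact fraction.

obs 1: x=-2 → posterior Inverse-Gamma(2, 23/8)
obs 2: x=-7/2 → posterior Inverse-Gamma(5/2, 39/8)
obs 3: x=3/4 → posterior Inverse-Gamma(3, 237/32)
obs 4: x=-7/4 → posterior Inverse-Gamma(7/2, 119/16)
obs 5: x=-1/2 → posterior Inverse-Gamma(4, 127/16)

127/80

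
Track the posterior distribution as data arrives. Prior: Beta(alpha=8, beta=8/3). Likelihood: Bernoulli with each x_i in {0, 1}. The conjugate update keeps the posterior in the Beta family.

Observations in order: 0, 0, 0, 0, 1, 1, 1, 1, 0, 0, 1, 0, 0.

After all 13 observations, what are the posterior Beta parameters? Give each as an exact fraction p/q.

alpha=13, beta=32/3

obs 1: x=0 → posterior Beta(8, 11/3)
obs 2: x=0 → posterior Beta(8, 14/3)
obs 3: x=0 → posterior Beta(8, 17/3)
obs 4: x=0 → posterior Beta(8, 20/3)
obs 5: x=1 → posterior Beta(9, 20/3)
obs 6: x=1 → posterior Beta(10, 20/3)
obs 7: x=1 → posterior Beta(11, 20/3)
obs 8: x=1 → posterior Beta(12, 20/3)
obs 9: x=0 → posterior Beta(12, 23/3)
obs 10: x=0 → posterior Beta(12, 26/3)
obs 11: x=1 → posterior Beta(13, 26/3)
obs 12: x=0 → posterior Beta(13, 29/3)
obs 13: x=0 → posterior Beta(13, 32/3)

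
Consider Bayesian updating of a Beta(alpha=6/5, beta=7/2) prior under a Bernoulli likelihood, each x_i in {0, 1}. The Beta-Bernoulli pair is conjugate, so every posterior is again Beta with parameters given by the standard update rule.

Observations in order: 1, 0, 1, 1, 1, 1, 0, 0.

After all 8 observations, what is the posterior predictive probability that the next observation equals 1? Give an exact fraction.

62/127

obs 1: x=1 → posterior Beta(11/5, 7/2)
obs 2: x=0 → posterior Beta(11/5, 9/2)
obs 3: x=1 → posterior Beta(16/5, 9/2)
obs 4: x=1 → posterior Beta(21/5, 9/2)
obs 5: x=1 → posterior Beta(26/5, 9/2)
obs 6: x=1 → posterior Beta(31/5, 9/2)
obs 7: x=0 → posterior Beta(31/5, 11/2)
obs 8: x=0 → posterior Beta(31/5, 13/2)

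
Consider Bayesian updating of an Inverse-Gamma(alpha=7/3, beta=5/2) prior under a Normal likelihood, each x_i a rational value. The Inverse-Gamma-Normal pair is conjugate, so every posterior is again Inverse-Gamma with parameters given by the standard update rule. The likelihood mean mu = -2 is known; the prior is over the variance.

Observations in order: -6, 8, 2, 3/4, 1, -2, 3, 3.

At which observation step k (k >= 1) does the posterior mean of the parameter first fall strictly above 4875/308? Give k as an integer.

obs 1: x=-6 → posterior Inverse-Gamma(17/6, 21/2)
obs 2: x=8 → posterior Inverse-Gamma(10/3, 121/2)
obs 3: x=2 → posterior Inverse-Gamma(23/6, 137/2)
obs 4: x=3/4 → posterior Inverse-Gamma(13/3, 2313/32)
obs 5: x=1 → posterior Inverse-Gamma(29/6, 2457/32)
obs 6: x=-2 → posterior Inverse-Gamma(16/3, 2457/32)
obs 7: x=3 → posterior Inverse-Gamma(35/6, 2857/32)
obs 8: x=3 → posterior Inverse-Gamma(19/3, 3257/32)

k = 2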